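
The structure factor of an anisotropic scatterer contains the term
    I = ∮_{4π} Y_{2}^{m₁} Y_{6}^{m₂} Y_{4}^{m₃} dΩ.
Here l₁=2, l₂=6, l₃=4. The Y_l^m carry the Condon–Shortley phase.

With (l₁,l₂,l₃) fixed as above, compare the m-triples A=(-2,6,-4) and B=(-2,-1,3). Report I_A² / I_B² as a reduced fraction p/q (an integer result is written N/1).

99/1

l's match ⇒ only the (l;m) 3-j factors differ between A and B.
A: triangle coeff Δ(2,6,4) = 1/6435; Σ_t [4,4]: t=4:+1/967680 = 1/967680; (3j)²=1/13 [(2 6 4; -2 6 -4)], sign=+1
B: triangle coeff Δ(2,6,4) = 1/6435; Σ_t [4,4]: t=4:+1/120960 = 1/120960; (3j)²=1/1287 [(2 6 4; -2 -1 3)], sign=-1
I_A²/I_B² = (1/13)/(1/1287) = 99/1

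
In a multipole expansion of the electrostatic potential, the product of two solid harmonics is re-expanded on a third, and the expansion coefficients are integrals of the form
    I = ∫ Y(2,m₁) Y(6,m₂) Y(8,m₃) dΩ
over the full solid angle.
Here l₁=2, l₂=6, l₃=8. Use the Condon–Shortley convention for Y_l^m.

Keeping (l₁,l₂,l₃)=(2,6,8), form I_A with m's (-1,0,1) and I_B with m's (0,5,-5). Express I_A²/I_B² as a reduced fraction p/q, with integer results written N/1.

98/39

Same 2,6,8: normalisation and zero-m 3j drop out of the ratio.
A: Δ: 0! 4! 12! / 17! → 1/30940; sum: t=0:+1/3110400 = 1/3110400; 3j²(2 6 8; -1 0 1) = Δ·Π!·Σ² = 21/1105  (sign -1)
B: Δ: 0! 4! 12! / 17! → 1/30940; sum: t=0:+1/159667200 = 1/159667200; 3j²(2 6 8; 0 5 -5) = Δ·Π!·Σ² = 9/1190  (sign -1)
I_A²/I_B² = (21/1105)/(9/1190) = 98/39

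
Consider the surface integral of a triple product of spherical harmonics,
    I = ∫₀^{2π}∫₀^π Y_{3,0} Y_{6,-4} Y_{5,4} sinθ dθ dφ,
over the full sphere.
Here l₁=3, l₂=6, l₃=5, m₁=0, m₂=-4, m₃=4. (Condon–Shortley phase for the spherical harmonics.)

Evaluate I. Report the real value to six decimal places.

Checks pass: Σm=0; 14 even; l₃=5∈[3,9].
(2·3+1)(2·6+1)(2·5+1) = 1001
Δ: 4! 2! 8! / 15! → 1/675675
sum: t=1:−1/8640 t=2:+1/2304 t=3:−1/8640 = 7/34560
3j²(3 6 5; 0 0 0) = Δ·Π!·Σ² = 7/429  (sign -1)
sum: t=1:−1/60480 t=2:+1/161280 = -1/96768
3j²(3 6 5; 0 -4 4) = Δ·Π!·Σ² = 15/1001  (sign +1)
combine: 4πI² = 1001·7/429·15/1001 = 35/143
take √, sign -1: I = -0.13956004

-0.139560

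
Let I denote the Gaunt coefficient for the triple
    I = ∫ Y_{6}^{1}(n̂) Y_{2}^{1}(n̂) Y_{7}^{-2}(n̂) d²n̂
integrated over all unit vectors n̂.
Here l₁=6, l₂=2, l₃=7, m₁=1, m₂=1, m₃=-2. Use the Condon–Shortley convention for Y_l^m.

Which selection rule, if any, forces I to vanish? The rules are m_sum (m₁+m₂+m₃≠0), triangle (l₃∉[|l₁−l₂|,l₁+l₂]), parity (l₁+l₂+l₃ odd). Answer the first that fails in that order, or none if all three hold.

azimuthal sum: 1 + 1 − 2 = 0  ✓
4 ≤ 7 ≤ 8 (triangle on l)  ✓
L = 6 + 2 + 7 = 15 (odd)  ✗

parity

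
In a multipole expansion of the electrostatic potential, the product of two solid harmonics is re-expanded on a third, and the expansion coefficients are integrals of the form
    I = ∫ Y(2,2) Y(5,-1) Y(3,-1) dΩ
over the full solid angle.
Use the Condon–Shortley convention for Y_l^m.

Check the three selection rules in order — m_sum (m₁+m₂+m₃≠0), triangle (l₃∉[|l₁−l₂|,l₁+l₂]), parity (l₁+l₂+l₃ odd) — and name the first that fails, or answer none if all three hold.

m₁+m₂+m₃ = 2 − 1 − 1 = 0  ✓
triangle: |2−5|=3 ≤ l₃=3 ≤ 2+5=7  ✓
parity: l₁+l₂+l₃ = 10 is even  ✓

none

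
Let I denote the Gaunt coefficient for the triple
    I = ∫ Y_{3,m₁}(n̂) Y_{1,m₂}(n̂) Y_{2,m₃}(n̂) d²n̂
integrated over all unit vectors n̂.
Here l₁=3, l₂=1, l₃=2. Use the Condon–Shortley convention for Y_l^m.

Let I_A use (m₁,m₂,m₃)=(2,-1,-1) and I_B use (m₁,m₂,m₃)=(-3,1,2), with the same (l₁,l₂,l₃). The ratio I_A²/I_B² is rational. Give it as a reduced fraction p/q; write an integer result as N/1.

2/3

Same 3,1,2: normalisation and zero-m 3j drop out of the ratio.
A: Δ: 2! 4! 0! / 7! → 1/105; sum: t=0:+1/12 = 1/12; 3j²(3 1 2; 2 -1 -1) = Δ·Π!·Σ² = 2/21  (sign -1)
B: Δ: 2! 4! 0! / 7! → 1/105; sum: t=2:+1/48 = 1/48; 3j²(3 1 2; -3 1 2) = Δ·Π!·Σ² = 1/7  (sign +1)
I_A²/I_B² = (2/21)/(1/7) = 2/3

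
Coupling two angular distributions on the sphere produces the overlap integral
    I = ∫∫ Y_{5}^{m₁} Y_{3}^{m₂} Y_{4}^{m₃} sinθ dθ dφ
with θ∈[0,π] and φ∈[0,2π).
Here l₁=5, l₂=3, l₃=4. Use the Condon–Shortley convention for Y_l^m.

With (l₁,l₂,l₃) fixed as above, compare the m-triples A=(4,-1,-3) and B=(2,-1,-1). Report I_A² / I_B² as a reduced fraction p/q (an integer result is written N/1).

l's match ⇒ only the (l;m) 3-j factors differ between A and B.
A: triangle coeff Δ(5,3,4) = 1/180180; Σ_t [0,1]: t=0:+1/5760 t=1:−1/4320 = -1/17280; (3j)²=7/4290 [(5 3 4; 4 -1 -3)], sign=+1
B: triangle coeff Δ(5,3,4) = 1/180180; Σ_t [0,2]: t=0:+1/1728 t=1:−1/288 t=2:+1/960 = -1/540; (3j)²=128/6435 [(5 3 4; 2 -1 -1)], sign=+1
I_A²/I_B² = (7/4290)/(128/6435) = 21/256

21/256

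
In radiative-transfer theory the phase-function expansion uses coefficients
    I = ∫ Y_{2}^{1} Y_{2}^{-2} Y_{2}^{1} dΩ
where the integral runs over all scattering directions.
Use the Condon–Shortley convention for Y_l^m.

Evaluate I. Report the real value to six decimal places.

0.220728

Rules hold: Σm=0, L=6 even, 0≤2≤4.
N = 5·5·5 = 125
Δ = 2!·2!·2!/7! = 1/630
Racah Σ t=0..2: t=0:+1/8 t=1:−1/1 t=2:+1/8 = -3/4
⇒ 3j(2 2 2; 0 0 0)² = 2/35, sgn -1
Racah Σ t=0..0: t=0:+1/4 = 1/4
⇒ 3j(2 2 2; 1 -2 1)² = 3/35, sgn -1
4πI² = N·(3j₀)²·(3jₘ)² = 30/49
I = +1·√(0.612245/4π) = 0.22072812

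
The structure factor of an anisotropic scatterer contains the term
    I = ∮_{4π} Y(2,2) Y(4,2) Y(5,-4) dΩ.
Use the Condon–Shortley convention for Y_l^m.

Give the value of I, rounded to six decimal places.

Σlᵢ=11 odd — θ-integrand is odd under cosθ→−cosθ; I=0

0.000000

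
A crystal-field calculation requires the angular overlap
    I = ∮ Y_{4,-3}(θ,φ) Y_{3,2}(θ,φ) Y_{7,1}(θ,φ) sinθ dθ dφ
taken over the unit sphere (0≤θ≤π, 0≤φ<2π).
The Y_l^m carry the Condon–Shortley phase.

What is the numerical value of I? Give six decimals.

-0.046682

Checks pass: Σm=0; 14 even; l₃=7∈[1,7].
(2·4+1)(2·3+1)(2·7+1) = 945
Δ: 0! 8! 6! / 15! → 1/45045
sum: t=0:+1/20736 = 1/20736
3j²(4 3 7; 0 0 0) = Δ·Π!·Σ² = 35/1287  (sign -1)
sum: t=0:+1/604800 = 1/604800
3j²(4 3 7; -3 2 1) = Δ·Π!·Σ² = 16/15015  (sign +1)
combine: 4πI² = 945·35/1287·16/15015 = 560/20449
take √, sign -1: I = -0.04668239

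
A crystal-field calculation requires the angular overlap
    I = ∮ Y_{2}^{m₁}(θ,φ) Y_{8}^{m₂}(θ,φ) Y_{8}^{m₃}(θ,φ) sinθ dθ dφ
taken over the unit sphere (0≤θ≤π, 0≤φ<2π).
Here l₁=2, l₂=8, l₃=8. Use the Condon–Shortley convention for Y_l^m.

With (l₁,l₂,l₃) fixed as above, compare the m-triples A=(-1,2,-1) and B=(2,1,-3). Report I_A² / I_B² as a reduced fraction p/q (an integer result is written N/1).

3/22

l's match ⇒ only the (l;m) 3-j factors differ between A and B.
A: triangle coeff Δ(2,8,8) = 1/348840; Σ_t [1,2]: t=1:−1/87091200 t=2:+1/58060800 = 1/174182400; (3j)²=7/2584 [(2 8 8; -1 2 -1)], sign=-1
B: triangle coeff Δ(2,8,8) = 1/348840; Σ_t [0,0]: t=0:+1/174182400 = 1/174182400; (3j)²=77/3876 [(2 8 8; 2 1 -3)], sign=-1
I_A²/I_B² = (7/2584)/(77/3876) = 3/22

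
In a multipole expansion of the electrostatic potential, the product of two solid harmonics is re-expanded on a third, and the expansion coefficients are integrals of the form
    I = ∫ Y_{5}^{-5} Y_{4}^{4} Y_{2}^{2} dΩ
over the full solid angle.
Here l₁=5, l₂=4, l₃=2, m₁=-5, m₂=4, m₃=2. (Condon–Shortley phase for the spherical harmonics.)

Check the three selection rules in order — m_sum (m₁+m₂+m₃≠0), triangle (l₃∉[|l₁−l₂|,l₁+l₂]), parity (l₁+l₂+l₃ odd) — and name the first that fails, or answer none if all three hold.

azimuthal sum: -5 + 4 + 2 = 1  ✗
1 ≤ 2 ≤ 9 (triangle on l)
L = 5 + 4 + 2 = 11 (odd)

m_sum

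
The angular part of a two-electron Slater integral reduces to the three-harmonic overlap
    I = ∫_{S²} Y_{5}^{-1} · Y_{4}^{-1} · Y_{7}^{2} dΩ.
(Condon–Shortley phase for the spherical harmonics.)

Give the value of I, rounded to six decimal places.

m-sum 0 ✓  L=16 even ✓  1≤7≤9 ✓
Π(2lᵢ+1) = 11×9×15 = 1485
triangle coeff Δ(5,4,7) = 1/6126120
Σ_t [0,2]: t=0:+1/69120 t=1:−1/20736 t=2:+1/69120 = -1/51840
(3j)²=280/21879 [(5 4 7; 0 0 0)], sign=+1
Σ_t [0,2]: t=0:+1/103680 t=1:−1/34560 t=2:+1/138240 = -1/82944
(3j)²=125/9724 [(5 4 7; -1 -1 2)], sign=+1
⇒ 4πI² = 131250/537251
I = (+1)√(131250/537251/(4π)) = 0.13942996

0.139430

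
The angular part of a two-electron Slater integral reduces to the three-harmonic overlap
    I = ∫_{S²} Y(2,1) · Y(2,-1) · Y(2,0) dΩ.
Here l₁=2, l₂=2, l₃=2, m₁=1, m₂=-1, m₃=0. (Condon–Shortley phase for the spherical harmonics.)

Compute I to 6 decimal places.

-0.090112

Rules hold: Σm=0, L=6 even, 0≤2≤4.
N = 5·5·5 = 125
Δ = 2!·2!·2!/7! = 1/630
Racah Σ t=0..2: t=0:+1/8 t=1:−1/1 t=2:+1/8 = -3/4
⇒ 3j(2 2 2; 0 0 0)² = 2/35, sgn -1
Racah Σ t=0..1: t=0:+1/2 t=1:−1/4 = 1/4
⇒ 3j(2 2 2; 1 -1 0)² = 1/70, sgn +1
4πI² = N·(3j₀)²·(3jₘ)² = 5/49
I = -1·√(0.102041/4π) = -0.09011188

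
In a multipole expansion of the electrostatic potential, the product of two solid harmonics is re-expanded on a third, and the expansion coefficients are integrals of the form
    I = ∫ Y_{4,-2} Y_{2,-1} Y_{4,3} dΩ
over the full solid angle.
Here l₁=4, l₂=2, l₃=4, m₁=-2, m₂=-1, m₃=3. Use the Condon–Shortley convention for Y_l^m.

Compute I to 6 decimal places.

-0.187702

Rules hold: Σm=0, L=10 even, 2≤4≤6.
N = 9·5·9 = 405
Δ = 2!·6!·2!/11! = 1/13860
Racah Σ t=0..2: t=0:+1/192 t=1:−1/36 t=2:+1/192 = -5/288
⇒ 3j(4 2 4; 0 0 0)² = 20/693, sgn -1
Racah Σ t=0..1: t=0:+1/1440 t=1:−1/240 = -1/288
⇒ 3j(4 2 4; -2 -1 3)² = 5/132, sgn +1
4πI² = N·(3j₀)²·(3jₘ)² = 375/847
I = -1·√(0.442739/4π) = -0.18770204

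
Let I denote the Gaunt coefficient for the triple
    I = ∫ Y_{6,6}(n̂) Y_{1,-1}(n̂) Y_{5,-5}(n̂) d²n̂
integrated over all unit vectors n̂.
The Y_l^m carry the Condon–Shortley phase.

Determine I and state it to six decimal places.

m-sum 0 ✓  L=12 even ✓  5≤5≤7 ✓
Π(2lᵢ+1) = 13×3×11 = 429
triangle coeff Δ(6,1,5) = 1/858
Σ_t [1,1]: t=1:−1/14400 = -1/14400
(3j)²=6/143 [(6 1 5; 0 0 0)], sign=+1
Σ_t [0,0]: t=0:+1/7257600 = 1/7257600
(3j)²=1/13 [(6 1 5; 6 -1 -5)], sign=+1
⇒ 4πI² = 18/13
I = (+1)√(18/13/(4π)) = 0.33194004

0.331940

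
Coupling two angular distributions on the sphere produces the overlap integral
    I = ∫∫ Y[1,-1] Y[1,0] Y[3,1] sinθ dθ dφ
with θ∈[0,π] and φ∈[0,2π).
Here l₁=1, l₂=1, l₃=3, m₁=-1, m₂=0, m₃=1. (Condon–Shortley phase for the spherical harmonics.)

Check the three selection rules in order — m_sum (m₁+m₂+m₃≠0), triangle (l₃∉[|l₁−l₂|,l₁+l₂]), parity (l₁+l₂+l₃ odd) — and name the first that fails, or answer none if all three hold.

Σmᵢ = 0  ✓
l₃∈[|l₁−l₂|,l₁+l₂]=[0,2], have l₃=3  ✗
Σlᵢ = 5 ⇒ odd

triangle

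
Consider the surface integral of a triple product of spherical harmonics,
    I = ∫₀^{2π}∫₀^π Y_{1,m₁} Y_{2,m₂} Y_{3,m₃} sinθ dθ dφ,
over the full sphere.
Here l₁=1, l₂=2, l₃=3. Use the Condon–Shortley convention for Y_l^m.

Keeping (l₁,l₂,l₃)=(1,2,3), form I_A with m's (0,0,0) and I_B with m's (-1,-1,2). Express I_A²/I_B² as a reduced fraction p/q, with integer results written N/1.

9/10

l's match ⇒ only the (l;m) 3-j factors differ between A and B.
A: triangle coeff Δ(1,2,3) = 1/105; Σ_t [0,0]: t=0:+1/4 = 1/4; (3j)²=3/35 [(1 2 3; 0 0 0)], sign=-1
B: triangle coeff Δ(1,2,3) = 1/105; Σ_t [0,0]: t=0:+1/12 = 1/12; (3j)²=2/21 [(1 2 3; -1 -1 2)], sign=-1
I_A²/I_B² = (3/35)/(2/21) = 9/10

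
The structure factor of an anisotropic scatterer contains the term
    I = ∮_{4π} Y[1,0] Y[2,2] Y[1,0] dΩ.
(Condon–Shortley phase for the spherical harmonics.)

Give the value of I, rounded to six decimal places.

0.000000

m-sum = 0 + 2 + 0 = 2 ≠ 0 ⇒ I = 0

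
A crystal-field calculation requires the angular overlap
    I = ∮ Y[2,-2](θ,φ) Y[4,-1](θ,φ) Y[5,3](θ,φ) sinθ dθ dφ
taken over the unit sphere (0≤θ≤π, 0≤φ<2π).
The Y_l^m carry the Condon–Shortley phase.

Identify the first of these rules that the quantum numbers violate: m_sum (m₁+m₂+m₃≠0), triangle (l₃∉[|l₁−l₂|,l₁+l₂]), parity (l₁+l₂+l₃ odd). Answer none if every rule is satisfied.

parity

m₁+m₂+m₃ = -2 − 1 + 3 = 0  ✓
triangle: |2−4|=2 ≤ l₃=5 ≤ 2+4=6  ✓
parity: l₁+l₂+l₃ = 11 is odd  ✗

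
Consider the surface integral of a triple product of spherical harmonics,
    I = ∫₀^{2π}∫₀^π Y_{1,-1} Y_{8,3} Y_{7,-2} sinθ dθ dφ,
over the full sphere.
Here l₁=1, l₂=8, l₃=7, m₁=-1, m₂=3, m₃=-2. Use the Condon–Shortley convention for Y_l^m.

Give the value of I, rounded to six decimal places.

-0.226917

Checks pass: Σm=0; 16 even; l₃=7∈[7,9].
(2·1+1)(2·8+1)(2·7+1) = 765
Δ: 2! 0! 14! / 17! → 1/2040
sum: t=1:−1/25401600 = -1/25401600
3j²(1 8 7; 0 0 0) = Δ·Π!·Σ² = 8/255  (sign +1)
sum: t=2:+1/87091200 = 1/87091200
3j²(1 8 7; -1 3 -2) = Δ·Π!·Σ² = 11/408  (sign -1)
combine: 4πI² = 765·8/255·11/408 = 11/17
take √, sign -1: I = -0.22691696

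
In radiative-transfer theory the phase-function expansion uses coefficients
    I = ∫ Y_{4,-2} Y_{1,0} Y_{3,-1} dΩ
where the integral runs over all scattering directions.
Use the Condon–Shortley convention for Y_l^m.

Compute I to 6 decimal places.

-2 + 0 − 1 = -3 ≠ 0: azimuthal integral kills it; I = 0

0.000000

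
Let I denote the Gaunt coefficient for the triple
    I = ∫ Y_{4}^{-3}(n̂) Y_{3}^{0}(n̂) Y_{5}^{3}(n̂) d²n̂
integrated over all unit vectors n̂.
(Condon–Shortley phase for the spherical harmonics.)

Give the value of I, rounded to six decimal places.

0.103862

m-sum 0 ✓  L=12 even ✓  1≤5≤7 ✓
Π(2lᵢ+1) = 9×7×11 = 693
triangle coeff Δ(4,3,5) = 1/180180
Σ_t [0,2]: t=0:+1/576 t=1:−1/144 t=2:+1/576 = -1/288
(3j)²=20/1001 [(4 3 5; 0 0 0)], sign=+1
Σ_t [1,2]: t=1:−1/2880 t=2:+1/1440 = 1/2880
(3j)²=7/715 [(4 3 5; -3 0 3)], sign=+1
⇒ 4πI² = 252/1859
I = (+1)√(252/1859/(4π)) = 0.10386175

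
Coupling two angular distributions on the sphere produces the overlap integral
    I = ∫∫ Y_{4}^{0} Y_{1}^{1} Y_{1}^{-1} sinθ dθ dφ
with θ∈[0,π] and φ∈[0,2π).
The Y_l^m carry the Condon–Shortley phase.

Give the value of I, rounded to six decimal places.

l₃=1 ∉ [3,5] — triangle fails ⇒ I = 0

0.000000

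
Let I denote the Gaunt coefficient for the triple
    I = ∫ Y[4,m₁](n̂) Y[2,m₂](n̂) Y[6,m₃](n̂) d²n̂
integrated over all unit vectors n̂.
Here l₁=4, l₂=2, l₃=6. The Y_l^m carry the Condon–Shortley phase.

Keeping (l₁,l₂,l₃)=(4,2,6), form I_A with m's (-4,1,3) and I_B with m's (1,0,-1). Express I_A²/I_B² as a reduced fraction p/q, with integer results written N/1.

Same 4,2,6: normalisation and zero-m 3j drop out of the ratio.
A: Δ: 0! 8! 4! / 13! → 1/6435; sum: t=0:+1/241920 = 1/241920; 3j²(4 2 6; -4 1 3) = Δ·Π!·Σ² = 1/715  (sign -1)
B: Δ: 0! 8! 4! / 13! → 1/6435; sum: t=0:+1/2880 = 1/2880; 3j²(4 2 6; 1 0 -1) = Δ·Π!·Σ² = 14/429  (sign -1)
I_A²/I_B² = (1/715)/(14/429) = 3/70

3/70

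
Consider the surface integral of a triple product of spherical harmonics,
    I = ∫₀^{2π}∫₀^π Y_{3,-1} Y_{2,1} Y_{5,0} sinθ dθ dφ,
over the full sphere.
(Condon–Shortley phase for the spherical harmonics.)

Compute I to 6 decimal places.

0.169433

Rules hold: Σm=0, L=10 even, 1≤5≤5.
N = 7·5·11 = 385
Δ = 0!·6!·4!/11! = 1/2310
Racah Σ t=0..0: t=0:+1/144 = 1/144
⇒ 3j(3 2 5; 0 0 0)² = 10/231, sgn -1
Racah Σ t=0..0: t=0:+1/288 = 1/288
⇒ 3j(3 2 5; -1 1 0)² = 5/231, sgn -1
4πI² = N·(3j₀)²·(3jₘ)² = 250/693
I = +1·√(0.36075/4π) = 0.16943318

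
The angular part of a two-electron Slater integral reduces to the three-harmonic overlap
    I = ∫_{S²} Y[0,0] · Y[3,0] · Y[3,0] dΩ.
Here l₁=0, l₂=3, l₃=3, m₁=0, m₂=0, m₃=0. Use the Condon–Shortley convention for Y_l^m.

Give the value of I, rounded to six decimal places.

Rules hold: Σm=0, L=6 even, 3≤3≤3.
N = 1·7·7 = 49
Δ = 0!·0!·6!/7! = 1/7
Racah Σ t=0..0: t=0:+1/36 = 1/36
⇒ 3j(0 3 3; 0 0 0)² = 1/7, sgn -1
(m-triple is (0,0,0) — same symbol as above.)
4πI² = N·(3j₀)²·(3jₘ)² = 1/1
I = +1·√(1/4π) = 0.28209479

0.282095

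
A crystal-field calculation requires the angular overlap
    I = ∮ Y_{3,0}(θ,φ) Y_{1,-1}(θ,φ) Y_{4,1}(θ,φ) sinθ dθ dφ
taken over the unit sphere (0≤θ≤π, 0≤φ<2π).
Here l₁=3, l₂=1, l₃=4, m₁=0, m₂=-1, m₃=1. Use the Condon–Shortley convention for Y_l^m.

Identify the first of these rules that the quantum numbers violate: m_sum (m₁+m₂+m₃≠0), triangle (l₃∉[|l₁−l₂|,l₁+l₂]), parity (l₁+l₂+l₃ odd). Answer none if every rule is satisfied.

none

m₁+m₂+m₃ = 0 − 1 + 1 = 0  ✓
triangle: |3−1|=2 ≤ l₃=4 ≤ 3+1=4  ✓
parity: l₁+l₂+l₃ = 8 is even  ✓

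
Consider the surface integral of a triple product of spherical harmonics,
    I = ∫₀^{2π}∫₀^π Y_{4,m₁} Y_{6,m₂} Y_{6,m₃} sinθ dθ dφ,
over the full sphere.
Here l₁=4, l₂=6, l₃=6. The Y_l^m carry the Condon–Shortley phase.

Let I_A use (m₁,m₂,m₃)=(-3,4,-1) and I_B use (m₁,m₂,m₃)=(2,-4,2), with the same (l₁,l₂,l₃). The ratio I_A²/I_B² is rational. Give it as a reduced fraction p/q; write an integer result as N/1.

3500/529

l's match ⇒ only the (l;m) 3-j factors differ between A and B.
A: triangle coeff Δ(4,6,6) = 1/15315300; Σ_t [3,4]: t=3:−1/725760 t=4:+1/207360 = 1/290304; (3j)²=125/7293 [(4 6 6; -3 4 -1)], sign=-1
B: triangle coeff Δ(4,6,6) = 1/15315300; Σ_t [0,2]: t=0:+1/138240 t=1:−1/181440 t=2:+1/3870720 = 23/11612160; (3j)²=529/204204 [(4 6 6; 2 -4 2)], sign=+1
I_A²/I_B² = (125/7293)/(529/204204) = 3500/529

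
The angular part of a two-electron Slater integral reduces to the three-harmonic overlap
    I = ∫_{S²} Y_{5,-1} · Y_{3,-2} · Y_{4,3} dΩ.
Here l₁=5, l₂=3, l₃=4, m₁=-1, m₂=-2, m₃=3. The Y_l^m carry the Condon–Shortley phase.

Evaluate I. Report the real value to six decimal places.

m-sum 0 ✓  L=12 even ✓  2≤4≤8 ✓
Π(2lᵢ+1) = 11×7×9 = 693
triangle coeff Δ(5,3,4) = 1/180180
Σ_t [1,3]: t=1:−1/576 t=2:+1/144 t=3:−1/576 = 1/288
(3j)²=20/1001 [(5 3 4; 0 0 0)], sign=+1
Σ_t [0,1]: t=0:+1/17280 t=1:−1/1440 = -11/17280
(3j)²=11/468 [(5 3 4; -1 -2 3)], sign=+1
⇒ 4πI² = 55/169
I = (+1)√(55/169/(4π)) = 0.16092854

0.160929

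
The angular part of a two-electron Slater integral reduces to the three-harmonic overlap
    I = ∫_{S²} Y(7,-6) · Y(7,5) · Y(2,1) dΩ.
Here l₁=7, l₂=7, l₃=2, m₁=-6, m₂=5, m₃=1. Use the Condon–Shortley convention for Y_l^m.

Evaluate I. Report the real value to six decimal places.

0.196071

m-sum 0 ✓  L=16 even ✓  0≤2≤14 ✓
Π(2lᵢ+1) = 15×15×5 = 1125
triangle coeff Δ(7,7,2) = 1/185640
Σ_t [5,7]: t=5:−1/2419200 t=6:+1/518400 t=7:−1/2419200 = 1/907200
(3j)²=56/3315 [(7 7 2; 0 0 0)], sign=+1
Σ_t [11,12]: t=11:−1/79833600 t=12:+1/958003200 = -1/87091200
(3j)²=121/4760 [(7 7 2; -6 5 1)], sign=+1
⇒ 4πI² = 1815/3757
I = (+1)√(1815/3757/(4π)) = 0.19607074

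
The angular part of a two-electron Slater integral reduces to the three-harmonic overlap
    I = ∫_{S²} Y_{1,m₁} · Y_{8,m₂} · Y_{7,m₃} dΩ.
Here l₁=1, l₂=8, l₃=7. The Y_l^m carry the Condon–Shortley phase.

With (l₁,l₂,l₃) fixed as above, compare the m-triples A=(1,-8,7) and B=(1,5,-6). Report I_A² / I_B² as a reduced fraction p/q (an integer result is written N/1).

Same 1,8,7: normalisation and zero-m 3j drop out of the ratio.
A: Δ: 2! 0! 14! / 17! → 1/2040; sum: t=0:+1/174356582400 = 1/174356582400; 3j²(1 8 7; 1 -8 7) = Δ·Π!·Σ² = 1/17  (sign +1)
B: Δ: 2! 0! 14! / 17! → 1/2040; sum: t=0:+1/12454041600 = 1/12454041600; 3j²(1 8 7; 1 5 -6) = Δ·Π!·Σ² = 1/680  (sign -1)
I_A²/I_B² = (1/17)/(1/680) = 40/1

40/1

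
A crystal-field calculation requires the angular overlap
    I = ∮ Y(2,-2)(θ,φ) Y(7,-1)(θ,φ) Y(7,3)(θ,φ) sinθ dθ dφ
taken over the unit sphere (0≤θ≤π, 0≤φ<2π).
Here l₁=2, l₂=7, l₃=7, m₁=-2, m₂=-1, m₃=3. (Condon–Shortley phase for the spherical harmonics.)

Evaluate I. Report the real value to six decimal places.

0.181642

m-sum 0 ✓  L=16 even ✓  5≤7≤9 ✓
Π(2lᵢ+1) = 5×15×15 = 1125
triangle coeff Δ(2,7,7) = 1/185640
Σ_t [0,2]: t=0:+1/2419200 t=1:−1/518400 t=2:+1/2419200 = -1/907200
(3j)²=56/3315 [(2 7 7; 0 0 0)], sign=+1
Σ_t [2,2]: t=2:+1/3870720 = 1/3870720
(3j)²=135/6188 [(2 7 7; -2 -1 3)], sign=+1
⇒ 4πI² = 20250/48841
I = (+1)√(20250/48841/(4π)) = 0.18164160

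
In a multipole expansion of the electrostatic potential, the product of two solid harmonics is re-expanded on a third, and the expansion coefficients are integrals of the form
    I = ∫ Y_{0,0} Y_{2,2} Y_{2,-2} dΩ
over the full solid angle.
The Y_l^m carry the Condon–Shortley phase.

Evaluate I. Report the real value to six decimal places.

0.282095

Rules hold: Σm=0, L=4 even, 2≤2≤2.
N = 1·5·5 = 25
Δ = 0!·0!·4!/5! = 1/5
Racah Σ t=0..0: t=0:+1/4 = 1/4
⇒ 3j(0 2 2; 0 0 0)² = 1/5, sgn +1
Racah Σ t=0..0: t=0:+1/24 = 1/24
⇒ 3j(0 2 2; 0 2 -2)² = 1/5, sgn +1
4πI² = N·(3j₀)²·(3jₘ)² = 1/1
I = +1·√(1/4π) = 0.28209479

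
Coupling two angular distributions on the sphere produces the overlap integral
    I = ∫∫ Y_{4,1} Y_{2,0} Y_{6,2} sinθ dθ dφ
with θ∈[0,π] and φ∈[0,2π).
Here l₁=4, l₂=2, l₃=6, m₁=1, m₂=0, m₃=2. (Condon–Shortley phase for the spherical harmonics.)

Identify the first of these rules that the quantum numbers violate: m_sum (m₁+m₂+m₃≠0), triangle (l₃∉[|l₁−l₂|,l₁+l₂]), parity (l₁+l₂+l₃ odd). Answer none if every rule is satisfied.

m_sum

m₁+m₂+m₃ = 1 + 0 + 2 = 3  ✗
triangle: |4−2|=2 ≤ l₃=6 ≤ 4+2=6
parity: l₁+l₂+l₃ = 12 is even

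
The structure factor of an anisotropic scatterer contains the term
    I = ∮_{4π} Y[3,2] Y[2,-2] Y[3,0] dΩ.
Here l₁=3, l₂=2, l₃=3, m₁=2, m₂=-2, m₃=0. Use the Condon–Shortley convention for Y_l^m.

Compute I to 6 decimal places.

-0.188063

m-sum 0 ✓  L=8 even ✓  1≤3≤5 ✓
Π(2lᵢ+1) = 7×5×7 = 245
triangle coeff Δ(3,2,3) = 1/3780
Σ_t [0,2]: t=0:+1/24 t=1:−1/4 t=2:+1/24 = -1/6
(3j)²=4/105 [(3 2 3; 0 0 0)], sign=+1
Σ_t [0,0]: t=0:+1/24 = 1/24
(3j)²=1/21 [(3 2 3; 2 -2 0)], sign=-1
⇒ 4πI² = 4/9
I = (-1)√(4/9/(4π)) = -0.18806319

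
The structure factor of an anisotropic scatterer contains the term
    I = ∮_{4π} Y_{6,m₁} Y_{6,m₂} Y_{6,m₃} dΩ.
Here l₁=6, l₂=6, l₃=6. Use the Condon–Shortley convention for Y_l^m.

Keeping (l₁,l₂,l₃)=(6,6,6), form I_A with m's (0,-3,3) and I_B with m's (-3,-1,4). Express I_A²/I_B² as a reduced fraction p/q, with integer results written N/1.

1849/875

l's match ⇒ only the (l;m) 3-j factors differ between A and B.
A: triangle coeff Δ(6,6,6) = 1/325909584; Σ_t [0,3]: t=0:+1/18662400 t=1:−1/691200 t=2:+1/276480 t=3:−1/933120 = 43/37324800; (3j)²=1849/184756 [(6 6 6; 0 -3 3)], sign=-1
B: triangle coeff Δ(6,6,6) = 1/325909584; Σ_t [3,5]: t=3:−1/1244160 t=4:+1/691200 t=5:−1/4147200 = 1/2488320; (3j)²=875/184756 [(6 6 6; -3 -1 4)], sign=+1
I_A²/I_B² = (1849/184756)/(875/184756) = 1849/875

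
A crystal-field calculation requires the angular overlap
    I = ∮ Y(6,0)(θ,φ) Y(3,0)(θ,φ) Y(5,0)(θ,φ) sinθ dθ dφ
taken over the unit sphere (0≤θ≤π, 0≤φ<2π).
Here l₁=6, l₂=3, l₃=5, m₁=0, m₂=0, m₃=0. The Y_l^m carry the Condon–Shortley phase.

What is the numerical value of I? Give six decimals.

m-sum 0 ✓  L=14 even ✓  3≤5≤9 ✓
Π(2lᵢ+1) = 13×7×11 = 1001
triangle coeff Δ(6,3,5) = 1/675675
Σ_t [1,3]: t=1:−1/8640 t=2:+1/2304 t=3:−1/8640 = 7/34560
(3j)²=7/429 [(6 3 5; 0 0 0)], sign=-1
(m-triple is (0,0,0) — same symbol as above.)
⇒ 4πI² = 343/1287
I = (+1)√(343/1287/(4π)) = 0.14563067

0.145631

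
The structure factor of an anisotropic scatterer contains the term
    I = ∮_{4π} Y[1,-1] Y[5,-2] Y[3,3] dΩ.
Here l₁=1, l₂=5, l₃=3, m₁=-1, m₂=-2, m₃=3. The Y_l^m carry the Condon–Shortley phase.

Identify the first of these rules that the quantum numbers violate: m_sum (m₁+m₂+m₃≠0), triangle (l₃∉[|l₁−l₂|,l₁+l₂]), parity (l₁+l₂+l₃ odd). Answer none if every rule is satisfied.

Σmᵢ = 0  ✓
l₃∈[|l₁−l₂|,l₁+l₂]=[4,6], have l₃=3  ✗
Σlᵢ = 9 ⇒ odd

triangle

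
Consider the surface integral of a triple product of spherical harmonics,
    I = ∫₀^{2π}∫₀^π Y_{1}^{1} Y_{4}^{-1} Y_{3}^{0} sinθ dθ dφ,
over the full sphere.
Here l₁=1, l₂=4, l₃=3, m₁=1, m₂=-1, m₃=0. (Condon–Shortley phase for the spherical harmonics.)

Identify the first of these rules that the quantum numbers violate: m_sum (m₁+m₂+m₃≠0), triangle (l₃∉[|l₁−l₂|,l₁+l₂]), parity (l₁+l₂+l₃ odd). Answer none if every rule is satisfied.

none

m₁+m₂+m₃ = 1 − 1 + 0 = 0  ✓
triangle: |1−4|=3 ≤ l₃=3 ≤ 1+4=5  ✓
parity: l₁+l₂+l₃ = 8 is even  ✓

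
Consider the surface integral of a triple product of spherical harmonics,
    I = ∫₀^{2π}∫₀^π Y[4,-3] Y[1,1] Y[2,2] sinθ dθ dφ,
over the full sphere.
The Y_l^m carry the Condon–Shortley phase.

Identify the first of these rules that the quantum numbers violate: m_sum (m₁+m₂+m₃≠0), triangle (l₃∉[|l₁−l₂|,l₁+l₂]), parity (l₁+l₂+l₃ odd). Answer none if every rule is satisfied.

triangle

Σmᵢ = 0  ✓
l₃∈[|l₁−l₂|,l₁+l₂]=[3,5], have l₃=2  ✗
Σlᵢ = 7 ⇒ odd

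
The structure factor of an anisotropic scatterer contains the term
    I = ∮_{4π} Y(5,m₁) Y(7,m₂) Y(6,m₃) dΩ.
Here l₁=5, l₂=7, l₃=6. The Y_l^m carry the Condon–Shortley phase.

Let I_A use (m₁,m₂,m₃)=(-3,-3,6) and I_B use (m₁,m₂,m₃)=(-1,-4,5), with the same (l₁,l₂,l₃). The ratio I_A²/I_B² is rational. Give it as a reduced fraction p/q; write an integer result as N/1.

Shared (l₁,l₂,l₃)=(5,7,6): N and (l;000)² cancel in I_A²/I_B².
A: Δ = 6!·4!·8!/19! = 1/174594420; Racah Σ t=4..4: t=4:+1/46448640 = 1/46448640; ⇒ 3j(5 7 6; -3 -3 6)² = 75/8398, sgn +1
B: Δ = 6!·4!·8!/19! = 1/174594420; Racah Σ t=2..3: t=2:+1/5806080 t=3:−1/8709120 = 1/17418240; ⇒ 3j(5 7 6; -1 -4 5)² = 275/88179, sgn -1
I_A²/I_B² = (75/8398)/(275/88179) = 63/22

63/22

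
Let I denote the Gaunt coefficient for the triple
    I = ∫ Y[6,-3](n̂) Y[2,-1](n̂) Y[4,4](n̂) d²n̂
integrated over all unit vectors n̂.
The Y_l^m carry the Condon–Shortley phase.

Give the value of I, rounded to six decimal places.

-0.047713

Checks pass: Σm=0; 12 even; l₃=4∈[4,8].
(2·6+1)(2·2+1)(2·4+1) = 585
Δ: 4! 8! 0! / 13! → 1/6435
sum: t=2:+1/2304 = 1/2304
3j²(6 2 4; 0 0 0) = Δ·Π!·Σ² = 5/143  (sign +1)
sum: t=1:−1/241920 = -1/241920
3j²(6 2 4; -3 -1 4) = Δ·Π!·Σ² = 1/715  (sign -1)
combine: 4πI² = 585·5/143·1/715 = 45/1573
take √, sign -1: I = -0.04771303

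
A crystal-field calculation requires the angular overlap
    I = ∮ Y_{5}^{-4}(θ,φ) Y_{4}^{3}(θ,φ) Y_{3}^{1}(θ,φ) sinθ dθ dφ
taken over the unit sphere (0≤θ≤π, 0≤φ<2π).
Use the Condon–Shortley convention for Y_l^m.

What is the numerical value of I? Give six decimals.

m-sum 0 ✓  L=12 even ✓  1≤3≤9 ✓
Π(2lᵢ+1) = 11×9×7 = 693
triangle coeff Δ(5,4,3) = 1/180180
Σ_t [2,4]: t=2:+1/576 t=3:−1/144 t=4:+1/576 = -1/288
(3j)²=20/1001 [(5 4 3; 0 0 0)], sign=+1
Σ_t [5,6]: t=5:−1/5760 t=6:+1/4320 = 1/17280
(3j)²=7/4290 [(5 4 3; -4 3 1)], sign=+1
⇒ 4πI² = 42/1859
I = (+1)√(42/1859/(4π)) = 0.04240138

0.042401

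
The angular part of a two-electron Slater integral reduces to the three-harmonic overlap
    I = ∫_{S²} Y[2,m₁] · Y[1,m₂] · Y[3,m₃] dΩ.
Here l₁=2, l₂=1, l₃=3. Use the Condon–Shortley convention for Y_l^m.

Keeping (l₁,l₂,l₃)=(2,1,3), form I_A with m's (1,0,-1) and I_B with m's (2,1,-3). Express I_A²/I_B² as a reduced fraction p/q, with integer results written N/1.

l's match ⇒ only the (l;m) 3-j factors differ between A and B.
A: triangle coeff Δ(2,1,3) = 1/105; Σ_t [0,0]: t=0:+1/6 = 1/6; (3j)²=8/105 [(2 1 3; 1 0 -1)], sign=+1
B: triangle coeff Δ(2,1,3) = 1/105; Σ_t [0,0]: t=0:+1/48 = 1/48; (3j)²=1/7 [(2 1 3; 2 1 -3)], sign=+1
I_A²/I_B² = (8/105)/(1/7) = 8/15

8/15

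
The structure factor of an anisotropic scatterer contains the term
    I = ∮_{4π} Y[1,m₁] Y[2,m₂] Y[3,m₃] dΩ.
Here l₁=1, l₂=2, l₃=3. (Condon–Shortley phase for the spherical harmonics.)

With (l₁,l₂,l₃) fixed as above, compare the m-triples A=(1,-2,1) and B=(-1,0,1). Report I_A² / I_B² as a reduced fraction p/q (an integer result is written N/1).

1/6

Same 1,2,3: normalisation and zero-m 3j drop out of the ratio.
A: Δ: 0! 2! 4! / 7! → 1/105; sum: t=0:+1/48 = 1/48; 3j²(1 2 3; 1 -2 1) = Δ·Π!·Σ² = 1/105  (sign +1)
B: Δ: 0! 2! 4! / 7! → 1/105; sum: t=0:+1/8 = 1/8; 3j²(1 2 3; -1 0 1) = Δ·Π!·Σ² = 2/35  (sign +1)
I_A²/I_B² = (1/105)/(2/35) = 1/6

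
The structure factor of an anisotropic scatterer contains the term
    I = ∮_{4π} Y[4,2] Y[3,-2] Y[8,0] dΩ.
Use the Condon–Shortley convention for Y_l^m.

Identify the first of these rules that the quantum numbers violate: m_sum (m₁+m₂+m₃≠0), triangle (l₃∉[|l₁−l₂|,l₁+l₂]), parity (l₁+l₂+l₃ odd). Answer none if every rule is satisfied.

azimuthal sum: 2 − 2 + 0 = 0  ✓
1 ≤ 8 ≤ 7 (triangle on l)  ✗
L = 4 + 3 + 8 = 15 (odd)

triangle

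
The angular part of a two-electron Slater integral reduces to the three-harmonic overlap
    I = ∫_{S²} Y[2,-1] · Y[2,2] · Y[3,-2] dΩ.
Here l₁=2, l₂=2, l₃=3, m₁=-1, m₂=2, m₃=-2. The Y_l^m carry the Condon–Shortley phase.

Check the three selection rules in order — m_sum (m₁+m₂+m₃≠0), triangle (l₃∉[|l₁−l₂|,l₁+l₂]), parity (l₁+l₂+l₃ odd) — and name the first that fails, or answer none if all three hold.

azimuthal sum: -1 + 2 − 2 = -1  ✗
0 ≤ 3 ≤ 4 (triangle on l)
L = 2 + 2 + 3 = 7 (odd)

m_sum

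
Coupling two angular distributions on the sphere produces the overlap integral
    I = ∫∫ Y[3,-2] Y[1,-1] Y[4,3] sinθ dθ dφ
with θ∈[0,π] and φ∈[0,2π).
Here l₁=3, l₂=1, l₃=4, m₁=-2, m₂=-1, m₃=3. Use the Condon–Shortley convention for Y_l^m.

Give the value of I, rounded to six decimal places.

-0.282095

m-sum 0 ✓  L=8 even ✓  2≤4≤4 ✓
Π(2lᵢ+1) = 7×3×9 = 189
triangle coeff Δ(3,1,4) = 1/252
Σ_t [0,0]: t=0:+1/36 = 1/36
(3j)²=4/63 [(3 1 4; 0 0 0)], sign=+1
Σ_t [0,0]: t=0:+1/240 = 1/240
(3j)²=1/12 [(3 1 4; -2 -1 3)], sign=-1
⇒ 4πI² = 1/1
I = (-1)√(1/1/(4π)) = -0.28209479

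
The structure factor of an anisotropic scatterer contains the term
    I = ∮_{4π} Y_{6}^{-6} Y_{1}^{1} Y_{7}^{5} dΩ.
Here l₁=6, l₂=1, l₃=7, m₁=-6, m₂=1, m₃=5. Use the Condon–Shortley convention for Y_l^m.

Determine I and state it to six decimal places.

m-sum 0 ✓  L=14 even ✓  5≤7≤7 ✓
Π(2lᵢ+1) = 13×3×15 = 585
triangle coeff Δ(6,1,7) = 1/1365
Σ_t [0,0]: t=0:+1/518400 = 1/518400
(3j)²=7/195 [(6 1 7; 0 0 0)], sign=-1
Σ_t [0,0]: t=0:+1/958003200 = 1/958003200
(3j)²=1/1365 [(6 1 7; -6 1 5)], sign=+1
⇒ 4πI² = 1/65
I = (-1)√(1/65/(4π)) = -0.03498955

-0.034990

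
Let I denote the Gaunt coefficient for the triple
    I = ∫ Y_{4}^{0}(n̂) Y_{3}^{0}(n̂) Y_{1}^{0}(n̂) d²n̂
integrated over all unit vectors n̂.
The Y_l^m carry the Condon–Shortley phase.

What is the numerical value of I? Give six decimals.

Rules hold: Σm=0, L=8 even, 1≤1≤7.
N = 9·7·3 = 189
Δ = 6!·2!·0!/9! = 1/252
Racah Σ t=3..3: t=3:−1/36 = -1/36
⇒ 3j(4 3 1; 0 0 0)² = 4/63, sgn +1
(m-triple is (0,0,0) — same symbol as above.)
4πI² = N·(3j₀)²·(3jₘ)² = 16/21
I = +1·√(0.761905/4π) = 0.24623252

0.246233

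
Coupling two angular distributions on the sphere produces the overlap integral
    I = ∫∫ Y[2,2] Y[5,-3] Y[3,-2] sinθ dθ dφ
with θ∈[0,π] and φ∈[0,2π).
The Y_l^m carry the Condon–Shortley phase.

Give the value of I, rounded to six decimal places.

Σmᵢ = -3 ≠ 0, so the φ-integral vanishes; I = 0

0.000000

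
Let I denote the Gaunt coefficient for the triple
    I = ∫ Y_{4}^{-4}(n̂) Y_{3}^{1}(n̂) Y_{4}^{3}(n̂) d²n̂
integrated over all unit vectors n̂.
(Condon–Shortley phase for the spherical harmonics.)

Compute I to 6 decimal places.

0.000000

L=11 odd ⇒ parity kills the (l;000) factor ⇒ I = 0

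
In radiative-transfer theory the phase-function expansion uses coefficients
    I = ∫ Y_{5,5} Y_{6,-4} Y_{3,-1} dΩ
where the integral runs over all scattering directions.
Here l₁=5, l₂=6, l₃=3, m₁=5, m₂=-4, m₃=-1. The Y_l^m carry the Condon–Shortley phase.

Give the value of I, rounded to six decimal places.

-0.152880

Checks pass: Σm=0; 14 even; l₃=3∈[1,11].
(2·5+1)(2·6+1)(2·3+1) = 1001
Δ: 8! 2! 4! / 15! → 1/675675
sum: t=3:−1/8640 t=4:+1/2304 t=5:−1/8640 = 7/34560
3j²(5 6 3; 0 0 0) = Δ·Π!·Σ² = 7/429  (sign -1)
sum: t=0:+1/322560 = 1/322560
3j²(5 6 3; 5 -4 -1) = Δ·Π!·Σ² = 18/1001  (sign +1)
combine: 4πI² = 1001·7/429·18/1001 = 42/143
take √, sign -1: I = -0.15288036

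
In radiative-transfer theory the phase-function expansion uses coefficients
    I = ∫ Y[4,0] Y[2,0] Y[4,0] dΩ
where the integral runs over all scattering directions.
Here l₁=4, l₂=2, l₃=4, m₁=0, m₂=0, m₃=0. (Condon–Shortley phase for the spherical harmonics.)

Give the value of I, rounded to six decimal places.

m-sum 0 ✓  L=10 even ✓  2≤4≤6 ✓
Π(2lᵢ+1) = 9×5×9 = 405
triangle coeff Δ(4,2,4) = 1/13860
Σ_t [0,2]: t=0:+1/192 t=1:−1/36 t=2:+1/192 = -5/288
(3j)²=20/693 [(4 2 4; 0 0 0)], sign=-1
(m-triple is (0,0,0) — same symbol as above.)
⇒ 4πI² = 2000/5929
I = (+1)√(2000/5929/(4π)) = 0.16383977

0.163840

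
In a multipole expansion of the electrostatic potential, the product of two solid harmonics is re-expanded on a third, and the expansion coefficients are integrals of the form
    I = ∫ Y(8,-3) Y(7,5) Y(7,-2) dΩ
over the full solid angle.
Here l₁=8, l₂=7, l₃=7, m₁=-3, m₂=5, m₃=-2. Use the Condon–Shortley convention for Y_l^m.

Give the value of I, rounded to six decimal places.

-0.104896

Checks pass: Σm=0; 22 even; l₃=7∈[1,15].
(2·8+1)(2·7+1)(2·7+1) = 3825
Δ: 8! 8! 6! / 23! → 1/22086194130
sum: t=1:−1/18289152000 t=2:+1/248832000 t=3:−1/24883200 t=4:+1/11943936 t=5:−1/24883200 t=6:+1/248832000 t=7:−1/18289152000 = 11/975421440
3j²(8 7 7; 0 0 0) = Δ·Π!·Σ² = 1750/289731  (sign -1)
sum: t=6:+1/746496000 t=7:−1/348364800 t=8:+1/1393459200 = -17/20901888000
3j²(8 7 7; -3 5 -2) = Δ·Π!·Σ² = 34/5681  (sign +1)
combine: 4πI² = 3825·1750/289731·34/5681 = 4462500/32273761
take √, sign -1: I = -0.10489611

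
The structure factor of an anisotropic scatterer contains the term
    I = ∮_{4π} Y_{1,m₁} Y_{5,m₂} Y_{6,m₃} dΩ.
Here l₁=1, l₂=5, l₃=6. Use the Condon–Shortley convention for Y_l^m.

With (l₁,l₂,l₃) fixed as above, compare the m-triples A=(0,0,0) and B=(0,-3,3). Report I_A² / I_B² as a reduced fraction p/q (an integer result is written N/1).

4/3

l's match ⇒ only the (l;m) 3-j factors differ between A and B.
A: triangle coeff Δ(1,5,6) = 1/858; Σ_t [0,0]: t=0:+1/14400 = 1/14400; (3j)²=6/143 [(1 5 6; 0 0 0)], sign=+1
B: triangle coeff Δ(1,5,6) = 1/858; Σ_t [0,0]: t=0:+1/80640 = 1/80640; (3j)²=9/286 [(1 5 6; 0 -3 3)], sign=-1
I_A²/I_B² = (6/143)/(9/286) = 4/3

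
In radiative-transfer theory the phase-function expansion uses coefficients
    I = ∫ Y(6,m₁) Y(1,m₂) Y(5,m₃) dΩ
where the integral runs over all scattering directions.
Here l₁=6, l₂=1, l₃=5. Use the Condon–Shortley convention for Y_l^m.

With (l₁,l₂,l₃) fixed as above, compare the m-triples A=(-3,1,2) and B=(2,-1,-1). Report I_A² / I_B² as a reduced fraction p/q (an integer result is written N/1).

9/7

l's match ⇒ only the (l;m) 3-j factors differ between A and B.
A: triangle coeff Δ(6,1,5) = 1/858; Σ_t [2,2]: t=2:+1/60480 = 1/60480; (3j)²=6/143 [(6 1 5; -3 1 2)], sign=-1
B: triangle coeff Δ(6,1,5) = 1/858; Σ_t [0,0]: t=0:+1/34560 = 1/34560; (3j)²=14/429 [(6 1 5; 2 -1 -1)], sign=+1
I_A²/I_B² = (6/143)/(14/429) = 9/7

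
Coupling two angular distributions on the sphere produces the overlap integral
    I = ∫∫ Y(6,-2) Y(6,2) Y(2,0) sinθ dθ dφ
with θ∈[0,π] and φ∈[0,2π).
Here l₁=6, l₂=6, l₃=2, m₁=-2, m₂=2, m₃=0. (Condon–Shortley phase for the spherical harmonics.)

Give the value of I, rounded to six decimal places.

Checks pass: Σm=0; 14 even; l₃=2∈[0,12].
(2·6+1)(2·6+1)(2·2+1) = 845
Δ: 10! 2! 2! / 15! → 1/90090
sum: t=4:+1/69120 t=5:−1/14400 t=6:+1/69120 = -7/172800
3j²(6 6 2; 0 0 0) = Δ·Π!·Σ² = 14/715  (sign -1)
sum: t=6:+1/69120 t=7:−1/30240 t=8:+1/322560 = -1/64512
3j²(6 6 2; -2 2 0) = Δ·Π!·Σ² = 10/1001  (sign -1)
combine: 4πI² = 845·14/715·10/1001 = 20/121
take √, sign +1: I = 0.11468784

0.114688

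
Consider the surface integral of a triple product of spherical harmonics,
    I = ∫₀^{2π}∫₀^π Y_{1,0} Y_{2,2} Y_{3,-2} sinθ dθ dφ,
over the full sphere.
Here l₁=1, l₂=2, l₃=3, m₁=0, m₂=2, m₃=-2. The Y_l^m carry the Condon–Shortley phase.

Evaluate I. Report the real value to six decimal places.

0.184674

Rules hold: Σm=0, L=6 even, 1≤3≤3.
N = 3·5·7 = 105
Δ = 0!·2!·4!/7! = 1/105
Racah Σ t=0..0: t=0:+1/4 = 1/4
⇒ 3j(1 2 3; 0 0 0)² = 3/35, sgn -1
Racah Σ t=0..0: t=0:+1/24 = 1/24
⇒ 3j(1 2 3; 0 2 -2)² = 1/21, sgn -1
4πI² = N·(3j₀)²·(3jₘ)² = 3/7
I = +1·√(0.428571/4π) = 0.18467439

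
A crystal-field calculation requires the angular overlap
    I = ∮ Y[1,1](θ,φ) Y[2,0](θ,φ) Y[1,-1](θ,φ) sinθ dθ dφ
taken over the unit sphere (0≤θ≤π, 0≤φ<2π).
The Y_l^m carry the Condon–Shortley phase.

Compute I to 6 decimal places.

0.126157

Checks pass: Σm=0; 4 even; l₃=1∈[1,3].
(2·1+1)(2·2+1)(2·1+1) = 45
Δ: 2! 0! 2! / 5! → 1/30
sum: t=1:−1/1 = -1/1
3j²(1 2 1; 0 0 0) = Δ·Π!·Σ² = 2/15  (sign +1)
sum: t=0:+1/4 = 1/4
3j²(1 2 1; 1 0 -1) = Δ·Π!·Σ² = 1/30  (sign +1)
combine: 4πI² = 45·2/15·1/30 = 1/5
take √, sign +1: I = 0.12615663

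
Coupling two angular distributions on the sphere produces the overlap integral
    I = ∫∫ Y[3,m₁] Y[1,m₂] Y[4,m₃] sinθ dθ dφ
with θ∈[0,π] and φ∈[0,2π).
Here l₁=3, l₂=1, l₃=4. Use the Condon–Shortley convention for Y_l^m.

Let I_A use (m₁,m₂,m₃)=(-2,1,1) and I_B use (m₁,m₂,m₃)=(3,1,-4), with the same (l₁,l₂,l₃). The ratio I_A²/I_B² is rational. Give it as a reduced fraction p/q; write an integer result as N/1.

l's match ⇒ only the (l;m) 3-j factors differ between A and B.
A: triangle coeff Δ(3,1,4) = 1/252; Σ_t [0,0]: t=0:+1/240 = 1/240; (3j)²=1/84 [(3 1 4; -2 1 1)], sign=-1
B: triangle coeff Δ(3,1,4) = 1/252; Σ_t [0,0]: t=0:+1/1440 = 1/1440; (3j)²=1/9 [(3 1 4; 3 1 -4)], sign=+1
I_A²/I_B² = (1/84)/(1/9) = 3/28

3/28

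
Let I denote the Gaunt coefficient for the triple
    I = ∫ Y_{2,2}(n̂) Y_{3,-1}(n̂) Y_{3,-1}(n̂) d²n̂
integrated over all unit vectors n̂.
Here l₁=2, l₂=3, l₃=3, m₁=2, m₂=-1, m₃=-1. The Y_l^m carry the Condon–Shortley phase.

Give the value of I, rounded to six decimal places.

Checks pass: Σm=0; 8 even; l₃=3∈[1,5].
(2·2+1)(2·3+1)(2·3+1) = 245
Δ: 2! 2! 4! / 9! → 1/3780
sum: t=0:+1/24 t=1:−1/4 t=2:+1/24 = -1/6
3j²(2 3 3; 0 0 0) = Δ·Π!·Σ² = 4/105  (sign +1)
sum: t=0:+1/16 = 1/16
3j²(2 3 3; 2 -1 -1) = Δ·Π!·Σ² = 2/35  (sign +1)
combine: 4πI² = 245·4/105·2/35 = 8/15
take √, sign +1: I = 0.20601291

0.206013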